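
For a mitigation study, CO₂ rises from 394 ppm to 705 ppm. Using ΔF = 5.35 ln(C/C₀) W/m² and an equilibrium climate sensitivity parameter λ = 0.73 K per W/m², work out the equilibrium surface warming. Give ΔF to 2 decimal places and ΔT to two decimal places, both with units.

ΔF = 3.11 W/m²; ΔT = 2.27 K

CO₂: 5.35 × ln(705/394) = 5.35 × ln(1.78934) = 5.35 × 0.58185 = 3.1129 W/m².
ΔT = λ ΔF = 0.73 × 3.11 = 2.2703 K.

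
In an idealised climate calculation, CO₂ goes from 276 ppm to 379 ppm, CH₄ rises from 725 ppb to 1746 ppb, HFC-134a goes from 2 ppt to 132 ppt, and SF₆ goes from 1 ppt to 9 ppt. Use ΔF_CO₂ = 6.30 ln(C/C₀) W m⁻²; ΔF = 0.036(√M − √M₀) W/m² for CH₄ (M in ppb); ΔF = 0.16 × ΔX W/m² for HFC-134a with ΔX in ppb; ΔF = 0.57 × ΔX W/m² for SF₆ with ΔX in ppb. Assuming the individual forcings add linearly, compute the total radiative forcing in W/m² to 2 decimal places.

CO₂: 6.30 × ln(379/276) = 6.30 × ln(1.37319) = 6.30 × 0.31714 = 1.9980 W/m².
CH₄: 0.036 × (√1746 − √725) = 0.036 × (41.7852 − 26.9258) = 0.036 × 14.8594 = 0.5349 W/m².
HFC-134a: Δ = 132 − 2 = 130 ppt = 0.130 ppb; ΔF = 0.16 × 0.130 = 0.0208 W/m².
SF₆: Δ = 9 − 1 = 8 ppt = 0.008 ppb; ΔF = 0.57 × 0.008 = 0.0046 W/m².
Total ΔF = 1.9980 + 0.5349 + 0.0208 + 0.0046 = 2.5583 W/m².

ΔF = 2.56 W/m²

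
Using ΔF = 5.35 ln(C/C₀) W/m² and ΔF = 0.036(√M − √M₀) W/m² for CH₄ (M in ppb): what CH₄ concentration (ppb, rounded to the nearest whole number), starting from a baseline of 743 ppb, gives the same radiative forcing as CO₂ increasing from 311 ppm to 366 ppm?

M ≈ 2648 ppb

CO₂ forcing: 5.35 × ln(366/311) = 5.35 × 0.162840 = 0.87119 W/m².
Set 0.036(√M − √743) = 0.87119: √M = 0.87119/0.036 + √743 = 24.1997 + 27.2580 = 51.4577.
M = (51.4577)² = 2647.89 ppb.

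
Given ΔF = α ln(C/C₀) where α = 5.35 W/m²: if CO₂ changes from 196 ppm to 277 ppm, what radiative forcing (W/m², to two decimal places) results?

ΔF = 1.85 W/m²

CO₂: 5.35 × ln(277/196) = 5.35 × ln(1.41327) = 5.35 × 0.34591 = 1.8506 W/m².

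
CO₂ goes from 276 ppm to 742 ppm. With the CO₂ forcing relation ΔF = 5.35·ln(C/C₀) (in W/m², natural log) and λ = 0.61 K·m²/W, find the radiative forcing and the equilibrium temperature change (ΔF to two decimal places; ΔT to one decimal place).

ΔF = 5.29 W/m²; ΔT = 3.2 K

CO₂: 5.35 × ln(742/276) = 5.35 × ln(2.68841) = 5.35 × 0.98895 = 5.2909 W/m².
ΔT = λ ΔF = 0.61 × 5.29 = 3.2269 K.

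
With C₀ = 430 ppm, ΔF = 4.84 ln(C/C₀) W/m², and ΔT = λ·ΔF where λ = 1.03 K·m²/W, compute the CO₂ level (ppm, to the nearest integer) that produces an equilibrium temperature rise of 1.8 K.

Required forcing: ΔF = ΔT/λ = 1.8/1.03 = 1.7476 W/m².
Then ln(C/430) = ΔF/4.84 = 1.7476/4.84 = 0.36107.
So C = 430 × e^0.36107 = 430 × 1.43486 = 616.99 ppm.

C ≈ 617 ppm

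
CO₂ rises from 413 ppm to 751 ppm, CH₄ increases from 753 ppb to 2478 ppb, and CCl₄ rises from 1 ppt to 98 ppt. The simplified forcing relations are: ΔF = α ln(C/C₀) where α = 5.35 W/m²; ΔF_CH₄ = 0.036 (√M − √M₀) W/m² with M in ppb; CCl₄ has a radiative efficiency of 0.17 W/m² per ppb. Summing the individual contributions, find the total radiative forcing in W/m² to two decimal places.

CO₂: 5.35 × ln(751/413) = 5.35 × ln(1.81840) = 5.35 × 0.59796 = 3.1991 W/m².
CH₄: 0.036 × (√2478 − √753) = 0.036 × (49.7795 − 27.4408) = 0.036 × 22.3387 = 0.8042 W/m².
CCl₄: Δ = 98 − 1 = 97 ppt = 0.097 ppb; ΔF = 0.17 × 0.097 = 0.0165 W/m².
Total ΔF = 3.1991 + 0.8042 + 0.0165 = 4.0198 W/m².

ΔF = 4.02 W/m²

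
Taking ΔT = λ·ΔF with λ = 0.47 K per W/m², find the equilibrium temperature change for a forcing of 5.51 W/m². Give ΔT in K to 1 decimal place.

ΔT = 2.6 K

ΔT = λ ΔF = 0.47 × 5.51 = 2.5897 K.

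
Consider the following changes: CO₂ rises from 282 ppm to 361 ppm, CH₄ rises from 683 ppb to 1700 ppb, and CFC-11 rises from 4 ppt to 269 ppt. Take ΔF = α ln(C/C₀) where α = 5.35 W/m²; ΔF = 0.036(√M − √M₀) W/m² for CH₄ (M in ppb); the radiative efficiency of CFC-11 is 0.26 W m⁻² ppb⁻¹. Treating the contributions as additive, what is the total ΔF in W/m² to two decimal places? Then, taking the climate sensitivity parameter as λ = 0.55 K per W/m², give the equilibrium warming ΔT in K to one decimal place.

CO₂: 5.35 × ln(361/282) = 5.35 × ln(1.28014) = 5.35 × 0.24697 = 1.3213 W/m².
CH₄: 0.036 × (√1700 − √683) = 0.036 × (41.2311 − 26.1343) = 0.036 × 15.0968 = 0.5435 W/m².
CFC-11: Δ = 269 − 4 = 265 ppt = 0.265 ppb; ΔF = 0.26 × 0.265 = 0.0689 W/m².
Total ΔF = 1.3213 + 0.5435 + 0.0689 = 1.9337 W/m².
ΔT = λ ΔF = 0.55 × 1.93 = 1.0615 K.

ΔF = 1.93 W/m²; ΔT = 1.1 K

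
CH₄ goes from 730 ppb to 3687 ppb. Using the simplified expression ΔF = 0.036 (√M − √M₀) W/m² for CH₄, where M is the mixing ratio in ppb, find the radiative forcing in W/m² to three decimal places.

ΔF = 1.213 W/m²

CH₄: 0.036 × (√3687 − √730) = 0.036 × (60.7207 − 27.0185) = 0.036 × 33.7022 = 1.2133 W/m².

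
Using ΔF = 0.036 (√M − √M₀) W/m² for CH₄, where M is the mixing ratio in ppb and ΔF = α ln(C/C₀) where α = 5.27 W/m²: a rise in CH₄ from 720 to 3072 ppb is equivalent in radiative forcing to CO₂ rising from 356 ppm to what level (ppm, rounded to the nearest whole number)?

C ≈ 433 ppm

CH₄ forcing: 0.036 × (√3072 − √720) = 0.036 × (55.4256 − 26.8328) = 0.036 × 28.5928 = 1.02934 W/m².
Set 5.27 ln(C/356) = 1.02934: ln(C/356) = 1.02934/5.27 = 0.19532, so C = 356 × e^0.19532 = 356 × 1.21570 = 432.79 ppm.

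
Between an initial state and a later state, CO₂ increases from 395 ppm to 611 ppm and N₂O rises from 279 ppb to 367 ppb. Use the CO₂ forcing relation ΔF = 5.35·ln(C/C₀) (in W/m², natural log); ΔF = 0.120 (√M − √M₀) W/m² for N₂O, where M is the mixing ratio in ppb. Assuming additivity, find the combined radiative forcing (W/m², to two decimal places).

CO₂: 5.35 × ln(611/395) = 5.35 × ln(1.54684) = 5.35 × 0.43621 = 2.3337 W/m².
N₂O: 0.120 × (√367 − √279) = 0.120 × (19.1572 − 16.7033) = 0.120 × 2.4539 = 0.2945 W/m².
Total ΔF = 2.3337 + 0.2945 = 2.6282 W/m².

ΔF = 2.63 W/m²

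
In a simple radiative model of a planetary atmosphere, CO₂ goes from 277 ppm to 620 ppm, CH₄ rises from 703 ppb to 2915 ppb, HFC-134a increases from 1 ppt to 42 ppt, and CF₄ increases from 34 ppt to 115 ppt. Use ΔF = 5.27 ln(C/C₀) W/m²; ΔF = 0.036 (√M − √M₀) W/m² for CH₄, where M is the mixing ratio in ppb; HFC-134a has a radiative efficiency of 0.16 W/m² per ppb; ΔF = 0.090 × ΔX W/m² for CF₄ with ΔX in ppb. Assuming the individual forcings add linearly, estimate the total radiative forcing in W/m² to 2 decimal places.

ΔF = 5.25 W/m²

CO₂: 5.27 × ln(620/277) = 5.27 × ln(2.23827) = 5.27 × 0.80570 = 4.2460 W/m².
CH₄: 0.036 × (√2915 − √703) = 0.036 × (53.9907 − 26.5141) = 0.036 × 27.4766 = 0.9892 W/m².
HFC-134a: Δ = 42 − 1 = 41 ppt = 0.041 ppb; ΔF = 0.16 × 0.041 = 0.0066 W/m².
CF₄: Δ = 115 − 34 = 81 ppt = 0.081 ppb; ΔF = 0.090 × 0.081 = 0.0073 W/m².
Total ΔF = 4.2460 + 0.9892 + 0.0066 + 0.0073 = 5.2491 W/m².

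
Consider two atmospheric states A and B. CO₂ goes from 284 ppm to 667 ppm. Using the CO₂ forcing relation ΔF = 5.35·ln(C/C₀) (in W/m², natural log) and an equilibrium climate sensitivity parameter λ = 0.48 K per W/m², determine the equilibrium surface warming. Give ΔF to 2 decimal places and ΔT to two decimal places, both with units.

ΔF = 4.57 W/m²; ΔT = 2.19 K

CO₂: 5.35 × ln(667/284) = 5.35 × ln(2.34859) = 5.35 × 0.85382 = 4.5679 W/m².
ΔT = λ ΔF = 0.48 × 4.57 = 2.1936 K.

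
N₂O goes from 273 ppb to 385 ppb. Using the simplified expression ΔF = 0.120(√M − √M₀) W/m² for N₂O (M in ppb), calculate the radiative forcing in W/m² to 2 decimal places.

N₂O: 0.120 × (√385 − √273) = 0.120 × (19.6214 − 16.5227) = 0.120 × 3.0987 = 0.3718 W/m².

ΔF = 0.37 W/m²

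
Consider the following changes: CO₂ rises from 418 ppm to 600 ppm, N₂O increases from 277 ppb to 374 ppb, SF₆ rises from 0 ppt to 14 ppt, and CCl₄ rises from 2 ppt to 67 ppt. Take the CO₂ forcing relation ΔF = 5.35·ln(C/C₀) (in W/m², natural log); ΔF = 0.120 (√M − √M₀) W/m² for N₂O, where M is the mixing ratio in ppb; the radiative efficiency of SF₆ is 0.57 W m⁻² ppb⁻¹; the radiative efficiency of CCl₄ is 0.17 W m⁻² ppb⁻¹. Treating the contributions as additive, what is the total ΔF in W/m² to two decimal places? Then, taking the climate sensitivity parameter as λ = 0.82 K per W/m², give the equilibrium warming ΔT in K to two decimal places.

CO₂: 5.35 × ln(600/418) = 5.35 × ln(1.43541) = 5.35 × 0.36145 = 1.9338 W/m².
N₂O: 0.120 × (√374 − √277) = 0.120 × (19.3391 − 16.6433) = 0.120 × 2.6958 = 0.3235 W/m².
SF₆: Δ = 14 − 0 = 14 ppt = 0.014 ppb; ΔF = 0.57 × 0.014 = 0.0080 W/m².
CCl₄: Δ = 67 − 2 = 65 ppt = 0.065 ppb; ΔF = 0.17 × 0.065 = 0.0111 W/m².
Total ΔF = 1.9338 + 0.3235 + 0.0080 + 0.0111 = 2.2764 W/m².
ΔT = λ ΔF = 0.82 × 2.28 = 1.8696 K.

ΔF = 2.28 W/m²; ΔT = 1.87 K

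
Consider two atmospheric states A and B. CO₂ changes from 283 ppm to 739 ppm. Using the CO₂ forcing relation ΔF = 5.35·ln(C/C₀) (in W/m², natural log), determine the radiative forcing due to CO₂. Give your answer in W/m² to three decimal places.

ΔF = 5.135 W/m²

CO₂: 5.35 × ln(739/283) = 5.35 × ln(2.61131) = 5.35 × 0.95985 = 5.1352 W/m².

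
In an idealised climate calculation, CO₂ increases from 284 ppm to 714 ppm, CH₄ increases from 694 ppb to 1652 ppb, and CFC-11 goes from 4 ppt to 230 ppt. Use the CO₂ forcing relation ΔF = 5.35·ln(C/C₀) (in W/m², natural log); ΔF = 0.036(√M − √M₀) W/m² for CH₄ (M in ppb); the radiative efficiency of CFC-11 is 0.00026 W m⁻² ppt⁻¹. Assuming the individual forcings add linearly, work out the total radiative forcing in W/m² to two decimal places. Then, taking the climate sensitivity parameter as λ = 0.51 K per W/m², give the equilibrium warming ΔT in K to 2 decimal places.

ΔF = 5.51 W/m²; ΔT = 2.81 K

CO₂: 5.35 × ln(714/284) = 5.35 × ln(2.51408) = 5.35 × 0.92191 = 4.9322 W/m².
CH₄: 0.036 × (√1652 − √694) = 0.036 × (40.6448 − 26.3439) = 0.036 × 14.3009 = 0.5148 W/m².
CFC-11: ΔF = 0.00026 × (230 − 4) = 0.00026 × 226 = 0.0588 W/m².
Total ΔF = 4.9322 + 0.5148 + 0.0588 = 5.5058 W/m².
ΔT = λ ΔF = 0.51 × 5.51 = 2.8101 K.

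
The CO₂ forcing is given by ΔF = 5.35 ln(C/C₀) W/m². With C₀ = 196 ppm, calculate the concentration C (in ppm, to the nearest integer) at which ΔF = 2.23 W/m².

Set 5.35 ln(C/196) = 2.23, so ln(C/196) = 2.23/5.35 = 0.41682.
Then C/196 = e^0.41682 = 1.51713, giving C = 196 × 1.51713 = 297.36 ppm.

C ≈ 297 ppm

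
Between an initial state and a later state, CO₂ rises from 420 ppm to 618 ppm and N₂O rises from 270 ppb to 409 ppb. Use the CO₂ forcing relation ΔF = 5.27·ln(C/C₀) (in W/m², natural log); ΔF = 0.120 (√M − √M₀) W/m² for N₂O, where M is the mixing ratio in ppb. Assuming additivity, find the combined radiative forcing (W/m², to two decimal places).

ΔF = 2.49 W/m²

CO₂: 5.27 × ln(618/420) = 5.27 × ln(1.47143) = 5.27 × 0.38623 = 2.0354 W/m².
N₂O: 0.120 × (√409 − √270) = 0.120 × (20.2237 − 16.4317) = 0.120 × 3.7920 = 0.4550 W/m².
Total ΔF = 2.0354 + 0.4550 = 2.4904 W/m².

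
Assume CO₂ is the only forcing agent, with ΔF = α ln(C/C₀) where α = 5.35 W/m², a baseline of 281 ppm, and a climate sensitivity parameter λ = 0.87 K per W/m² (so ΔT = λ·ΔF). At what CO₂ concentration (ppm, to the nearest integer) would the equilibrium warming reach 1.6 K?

Required forcing: ΔF = ΔT/λ = 1.6/0.87 = 1.8391 W/m².
Then ln(C/281) = ΔF/5.35 = 1.8391/5.35 = 0.34376.
So C = 281 × e^0.34376 = 281 × 1.41024 = 396.28 ppm.

C ≈ 396 ppm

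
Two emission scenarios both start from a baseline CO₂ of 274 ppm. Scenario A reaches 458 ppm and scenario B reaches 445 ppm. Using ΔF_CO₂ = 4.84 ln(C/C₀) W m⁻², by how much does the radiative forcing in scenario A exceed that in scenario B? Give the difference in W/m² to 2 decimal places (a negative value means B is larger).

ΔF_A = 4.84 ln(458/274) = 4.84 × 0.51374 = 2.4865 W/m².
ΔF_B = 4.84 ln(445/274) = 4.84 × 0.48495 = 2.3472 W/m².
Difference: 2.4865 − 2.3472 = 0.1393 W/m².

ΔF_A − ΔF_B = 0.14 W/m²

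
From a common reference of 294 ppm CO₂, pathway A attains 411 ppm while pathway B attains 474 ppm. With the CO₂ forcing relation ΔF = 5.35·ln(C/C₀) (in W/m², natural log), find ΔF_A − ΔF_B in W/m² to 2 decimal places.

ΔF_A = 5.35 ln(411/294) = 5.35 × 0.33501 = 1.7923 W/m².
ΔF_B = 5.35 ln(474/294) = 5.35 × 0.47763 = 2.5553 W/m².
Difference: 1.7923 − 2.5553 = -0.7630 W/m².
(Equivalently, ΔF_A − ΔF_B = 5.35 ln(411/474) = 5.35 × -0.14261 = -0.7630 W/m².)

ΔF_A − ΔF_B = -0.76 W/m²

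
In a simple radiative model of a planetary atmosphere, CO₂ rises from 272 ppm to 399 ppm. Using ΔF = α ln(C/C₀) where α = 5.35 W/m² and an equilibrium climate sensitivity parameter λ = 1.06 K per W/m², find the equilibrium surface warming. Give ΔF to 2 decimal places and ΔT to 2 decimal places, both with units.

CO₂: 5.35 × ln(399/272) = 5.35 × ln(1.46691) = 5.35 × 0.38316 = 2.0499 W/m².
ΔT = λ ΔF = 1.06 × 2.05 = 2.1730 K.

ΔF = 2.05 W/m²; ΔT = 2.17 K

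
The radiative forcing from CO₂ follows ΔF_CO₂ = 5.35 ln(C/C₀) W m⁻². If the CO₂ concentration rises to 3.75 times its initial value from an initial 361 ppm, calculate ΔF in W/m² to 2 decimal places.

Because the forcing depends only on the ratio C/C₀, the initial concentration does not enter.
ΔF = 5.35 × ln(3.75) = 5.35 × 1.32176 = 7.0714 W/m².

ΔF = 7.07 W/m²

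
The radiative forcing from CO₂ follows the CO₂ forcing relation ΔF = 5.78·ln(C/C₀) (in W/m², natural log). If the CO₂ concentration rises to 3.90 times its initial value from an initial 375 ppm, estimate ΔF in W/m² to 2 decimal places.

Because the forcing depends only on the ratio C/C₀, the initial concentration does not enter.
ΔF = 5.78 × ln(3.90) = 5.78 × 1.36098 = 7.8665 W/m².

ΔF = 7.87 W/m²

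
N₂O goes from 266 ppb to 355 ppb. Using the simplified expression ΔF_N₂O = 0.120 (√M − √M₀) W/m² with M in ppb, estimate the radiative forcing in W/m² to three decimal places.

ΔF = 0.304 W/m²

N₂O: 0.120 × (√355 − √266) = 0.120 × (18.8414 − 16.3095) = 0.120 × 2.5319 = 0.3038 W/m².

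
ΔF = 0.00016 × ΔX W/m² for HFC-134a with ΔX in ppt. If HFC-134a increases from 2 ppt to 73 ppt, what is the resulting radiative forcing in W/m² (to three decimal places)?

HFC-134a: ΔF = 0.00016 × (73 − 2) = 0.00016 × 71 = 0.0114 W/m².

ΔF = 0.011 W/m²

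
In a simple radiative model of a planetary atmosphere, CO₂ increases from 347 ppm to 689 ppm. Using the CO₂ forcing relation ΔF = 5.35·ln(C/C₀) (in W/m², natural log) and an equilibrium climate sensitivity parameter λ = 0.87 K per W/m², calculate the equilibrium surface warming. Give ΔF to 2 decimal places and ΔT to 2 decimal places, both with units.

CO₂: 5.35 × ln(689/347) = 5.35 × ln(1.98559) = 5.35 × 0.68592 = 3.6697 W/m².
ΔT = λ ΔF = 0.87 × 3.67 = 3.1929 K.

ΔF = 3.67 W/m²; ΔT = 3.19 K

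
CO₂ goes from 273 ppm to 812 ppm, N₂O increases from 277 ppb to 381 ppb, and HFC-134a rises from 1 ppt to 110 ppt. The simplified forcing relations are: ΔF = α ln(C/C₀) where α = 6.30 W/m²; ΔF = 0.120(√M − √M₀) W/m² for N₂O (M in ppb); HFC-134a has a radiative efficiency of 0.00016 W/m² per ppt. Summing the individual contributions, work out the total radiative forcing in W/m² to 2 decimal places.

CO₂: 6.30 × ln(812/273) = 6.30 × ln(2.97436) = 6.30 × 1.09003 = 6.8672 W/m².
N₂O: 0.120 × (√381 − √277) = 0.120 × (19.5192 − 16.6433) = 0.120 × 2.8759 = 0.3451 W/m².
HFC-134a: ΔF = 0.00016 × (110 − 1) = 0.00016 × 109 = 0.0174 W/m².
Total ΔF = 6.8672 + 0.3451 + 0.0174 = 7.2297 W/m².

ΔF = 7.23 W/m²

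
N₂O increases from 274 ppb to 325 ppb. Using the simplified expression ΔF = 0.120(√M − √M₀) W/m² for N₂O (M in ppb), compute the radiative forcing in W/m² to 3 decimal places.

N₂O: 0.120 × (√325 − √274) = 0.120 × (18.0278 − 16.5529) = 0.120 × 1.4749 = 0.1770 W/m².

ΔF = 0.177 W/m²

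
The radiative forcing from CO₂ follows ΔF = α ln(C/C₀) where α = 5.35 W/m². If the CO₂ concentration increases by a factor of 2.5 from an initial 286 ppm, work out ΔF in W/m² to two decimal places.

ΔF = 4.90 W/m²

ΔF = 5.35 × ln(2.5) = 5.35 × 0.91629 = 4.9022 W/m².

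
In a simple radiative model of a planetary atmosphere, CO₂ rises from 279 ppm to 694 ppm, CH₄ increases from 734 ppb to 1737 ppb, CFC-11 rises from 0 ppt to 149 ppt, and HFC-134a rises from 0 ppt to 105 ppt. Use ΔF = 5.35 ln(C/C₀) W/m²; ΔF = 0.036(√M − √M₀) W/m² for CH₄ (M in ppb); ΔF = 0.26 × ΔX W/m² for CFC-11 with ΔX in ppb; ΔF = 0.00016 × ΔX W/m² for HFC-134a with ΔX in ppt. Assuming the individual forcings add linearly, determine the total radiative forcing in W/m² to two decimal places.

CO₂: 5.35 × ln(694/279) = 5.35 × ln(2.48746) = 5.35 × 0.91126 = 4.8752 W/m².
CH₄: 0.036 × (√1737 − √734) = 0.036 × (41.6773 − 27.0924) = 0.036 × 14.5849 = 0.5251 W/m².
CFC-11: Δ = 149 − 0 = 149 ppt = 0.149 ppb; ΔF = 0.26 × 0.149 = 0.0387 W/m².
HFC-134a: ΔF = 0.00016 × (105 − 0) = 0.00016 × 105 = 0.0168 W/m².
Total ΔF = 4.8752 + 0.5251 + 0.0387 + 0.0168 = 5.4558 W/m².

ΔF = 5.46 W/m²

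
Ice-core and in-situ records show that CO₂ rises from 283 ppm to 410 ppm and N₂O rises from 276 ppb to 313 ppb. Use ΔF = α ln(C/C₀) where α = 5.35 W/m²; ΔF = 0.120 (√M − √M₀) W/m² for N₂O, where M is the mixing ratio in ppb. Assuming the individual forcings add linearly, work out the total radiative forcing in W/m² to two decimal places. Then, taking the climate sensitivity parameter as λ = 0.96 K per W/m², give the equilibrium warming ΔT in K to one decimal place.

ΔF = 2.11 W/m²; ΔT = 2.0 K

CO₂: 5.35 × ln(410/283) = 5.35 × ln(1.44876) = 5.35 × 0.37071 = 1.9833 W/m².
N₂O: 0.120 × (√313 − √276) = 0.120 × (17.6918 − 16.6132) = 0.120 × 1.0786 = 0.1294 W/m².
Total ΔF = 1.9833 + 0.1294 = 2.1127 W/m².
ΔT = λ ΔF = 0.96 × 2.11 = 2.0256 K.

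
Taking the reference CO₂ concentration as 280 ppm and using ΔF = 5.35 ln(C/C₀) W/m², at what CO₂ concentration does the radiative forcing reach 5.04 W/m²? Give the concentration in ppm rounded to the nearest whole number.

C ≈ 718 ppm

Set 5.35 ln(C/280) = 5.04, so ln(C/280) = 5.04/5.35 = 0.94206.
Then C/280 = e^0.94206 = 2.56526, giving C = 280 × 2.56526 = 718.27 ppm.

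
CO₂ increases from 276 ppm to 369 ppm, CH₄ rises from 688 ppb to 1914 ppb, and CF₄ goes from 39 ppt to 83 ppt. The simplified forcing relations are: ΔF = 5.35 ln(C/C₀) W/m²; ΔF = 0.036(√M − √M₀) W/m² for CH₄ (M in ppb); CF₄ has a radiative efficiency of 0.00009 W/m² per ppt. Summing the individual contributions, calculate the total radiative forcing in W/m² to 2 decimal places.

ΔF = 2.19 W/m²

CO₂: 5.35 × ln(369/276) = 5.35 × ln(1.33696) = 5.35 × 0.29040 = 1.5536 W/m².
CH₄: 0.036 × (√1914 − √688) = 0.036 × (43.7493 − 26.2298) = 0.036 × 17.5195 = 0.6307 W/m².
CF₄: ΔF = 0.00009 × (83 − 39) = 0.00009 × 44 = 0.0040 W/m².
Total ΔF = 1.5536 + 0.6307 + 0.0040 = 2.1883 W/m².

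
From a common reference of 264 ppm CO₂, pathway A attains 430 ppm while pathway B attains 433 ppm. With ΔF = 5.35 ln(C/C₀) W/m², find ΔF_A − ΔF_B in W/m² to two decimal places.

ΔF_A − ΔF_B = -0.04 W/m²

ΔF_A = 5.35 ln(430/264) = 5.35 × 0.48784 = 2.6099 W/m².
ΔF_B = 5.35 ln(433/264) = 5.35 × 0.49479 = 2.6471 W/m².
Difference: 2.6099 − 2.6471 = -0.0372 W/m².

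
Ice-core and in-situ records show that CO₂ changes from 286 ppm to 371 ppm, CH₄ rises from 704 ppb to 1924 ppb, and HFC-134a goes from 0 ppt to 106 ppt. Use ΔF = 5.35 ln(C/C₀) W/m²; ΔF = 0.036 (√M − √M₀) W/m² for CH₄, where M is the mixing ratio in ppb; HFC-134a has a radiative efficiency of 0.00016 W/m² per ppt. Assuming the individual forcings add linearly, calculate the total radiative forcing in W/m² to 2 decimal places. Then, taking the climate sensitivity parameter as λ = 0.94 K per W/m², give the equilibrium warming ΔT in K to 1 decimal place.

ΔF = 2.03 W/m²; ΔT = 1.9 K

CO₂: 5.35 × ln(371/286) = 5.35 × ln(1.29720) = 5.35 × 0.26021 = 1.3921 W/m².
CH₄: 0.036 × (√1924 − √704) = 0.036 × (43.8634 − 26.5330) = 0.036 × 17.3304 = 0.6239 W/m².
HFC-134a: ΔF = 0.00016 × (106 − 0) = 0.00016 × 106 = 0.0170 W/m².
Total ΔF = 1.3921 + 0.6239 + 0.0170 = 2.0330 W/m².
ΔT = λ ΔF = 0.94 × 2.03 = 1.9082 K.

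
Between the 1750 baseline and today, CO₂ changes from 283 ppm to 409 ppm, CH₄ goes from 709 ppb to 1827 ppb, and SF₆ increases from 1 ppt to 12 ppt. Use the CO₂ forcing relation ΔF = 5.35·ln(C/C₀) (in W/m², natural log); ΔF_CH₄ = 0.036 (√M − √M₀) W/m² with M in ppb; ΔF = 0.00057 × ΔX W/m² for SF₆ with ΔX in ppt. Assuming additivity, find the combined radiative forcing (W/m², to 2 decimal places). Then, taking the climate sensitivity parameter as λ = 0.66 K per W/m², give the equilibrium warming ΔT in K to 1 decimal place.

CO₂: 5.35 × ln(409/283) = 5.35 × ln(1.44523) = 5.35 × 0.36827 = 1.9702 W/m².
CH₄: 0.036 × (√1827 − √709) = 0.036 × (42.7434 − 26.6271) = 0.036 × 16.1163 = 0.5802 W/m².
SF₆: ΔF = 0.00057 × (12 − 1) = 0.00057 × 11 = 0.0063 W/m².
Total ΔF = 1.9702 + 0.5802 + 0.0063 = 2.5567 W/m².
ΔT = λ ΔF = 0.66 × 2.56 = 1.6896 K.

ΔF = 2.56 W/m²; ΔT = 1.7 K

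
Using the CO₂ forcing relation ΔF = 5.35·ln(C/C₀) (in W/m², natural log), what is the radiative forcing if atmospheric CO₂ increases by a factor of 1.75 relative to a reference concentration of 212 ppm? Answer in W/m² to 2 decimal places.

ΔF = 2.99 W/m²

Because the forcing depends only on the ratio C/C₀, the initial concentration does not enter.
ΔF = 5.35 × ln(1.75) = 5.35 × 0.55962 = 2.9940 W/m².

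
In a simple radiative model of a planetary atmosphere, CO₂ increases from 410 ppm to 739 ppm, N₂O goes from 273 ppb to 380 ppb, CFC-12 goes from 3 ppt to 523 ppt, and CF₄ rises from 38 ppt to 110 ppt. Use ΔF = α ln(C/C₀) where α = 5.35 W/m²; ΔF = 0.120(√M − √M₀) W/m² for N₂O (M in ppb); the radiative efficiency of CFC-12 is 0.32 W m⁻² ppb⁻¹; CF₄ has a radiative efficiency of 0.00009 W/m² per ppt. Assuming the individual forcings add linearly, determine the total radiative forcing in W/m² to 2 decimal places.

ΔF = 3.68 W/m²

CO₂: 5.35 × ln(739/410) = 5.35 × ln(1.80244) = 5.35 × 0.58914 = 3.1519 W/m².
N₂O: 0.120 × (√380 − √273) = 0.120 × (19.4936 − 16.5227) = 0.120 × 2.9709 = 0.3565 W/m².
CFC-12: Δ = 523 − 3 = 520 ppt = 0.520 ppb; ΔF = 0.32 × 0.520 = 0.1664 W/m².
CF₄: ΔF = 0.00009 × (110 − 38) = 0.00009 × 72 = 0.0065 W/m².
Total ΔF = 3.1519 + 0.3565 + 0.1664 + 0.0065 = 3.6813 W/m².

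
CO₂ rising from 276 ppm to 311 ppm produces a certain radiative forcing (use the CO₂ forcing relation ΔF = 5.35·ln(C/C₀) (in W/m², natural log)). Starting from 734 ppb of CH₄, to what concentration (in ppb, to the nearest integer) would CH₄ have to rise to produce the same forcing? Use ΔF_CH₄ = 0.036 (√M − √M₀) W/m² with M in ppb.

CO₂ forcing: 5.35 × ln(311/276) = 5.35 × 0.119392 = 0.63875 W/m².
Set 0.036(√M − √734) = 0.63875: √M = 0.63875/0.036 + √734 = 17.7431 + 27.0924 = 44.8355.
M = (44.8355)² = 2010.22 ppb.

M ≈ 2010 ppb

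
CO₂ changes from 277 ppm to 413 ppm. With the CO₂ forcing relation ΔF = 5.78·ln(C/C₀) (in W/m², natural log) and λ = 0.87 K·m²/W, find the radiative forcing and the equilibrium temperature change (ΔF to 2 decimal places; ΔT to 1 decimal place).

ΔF = 2.31 W/m²; ΔT = 2.0 K

CO₂: 5.78 × ln(413/277) = 5.78 × ln(1.49097) = 5.78 × 0.39943 = 2.3087 W/m².
ΔT = λ ΔF = 0.87 × 2.31 = 2.0097 K.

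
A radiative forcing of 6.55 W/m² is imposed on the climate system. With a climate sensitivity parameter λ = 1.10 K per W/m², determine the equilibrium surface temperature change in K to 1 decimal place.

ΔT = 7.2 K

ΔT = λ ΔF = 1.10 × 6.55 = 7.2050 K.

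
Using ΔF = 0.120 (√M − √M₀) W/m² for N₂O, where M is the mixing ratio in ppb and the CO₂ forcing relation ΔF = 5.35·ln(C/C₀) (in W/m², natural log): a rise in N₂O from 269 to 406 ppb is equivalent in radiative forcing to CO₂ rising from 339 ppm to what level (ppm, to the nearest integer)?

N₂O forcing: 0.120 × (√406 − √269) = 0.120 × (20.1494 − 16.4012) = 0.120 × 3.7482 = 0.44978 W/m².
Set 5.35 ln(C/339) = 0.44978: ln(C/339) = 0.44978/5.35 = 0.08407, so C = 339 × e^0.08407 = 339 × 1.08771 = 368.73 ppm.

C ≈ 369 ppm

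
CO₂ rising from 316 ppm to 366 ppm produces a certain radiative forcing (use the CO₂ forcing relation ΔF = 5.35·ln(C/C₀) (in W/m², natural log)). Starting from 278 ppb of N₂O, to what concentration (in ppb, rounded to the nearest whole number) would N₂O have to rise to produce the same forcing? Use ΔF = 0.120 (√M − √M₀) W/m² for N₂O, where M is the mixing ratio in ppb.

CO₂ forcing: 5.35 × ln(366/316) = 5.35 × 0.146891 = 0.78587 W/m².
Set 0.120(√M − √278) = 0.78587: √M = 0.78587/0.120 + √278 = 6.5489 + 16.6733 = 23.2222.
M = (23.2222)² = 539.27 ppb.

M ≈ 539 ppb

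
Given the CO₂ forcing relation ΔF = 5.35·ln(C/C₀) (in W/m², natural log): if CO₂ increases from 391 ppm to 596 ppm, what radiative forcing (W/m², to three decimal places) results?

ΔF = 2.255 W/m²

CO₂: 5.35 × ln(596/391) = 5.35 × ln(1.52430) = 5.35 × 0.42154 = 2.2552 W/m².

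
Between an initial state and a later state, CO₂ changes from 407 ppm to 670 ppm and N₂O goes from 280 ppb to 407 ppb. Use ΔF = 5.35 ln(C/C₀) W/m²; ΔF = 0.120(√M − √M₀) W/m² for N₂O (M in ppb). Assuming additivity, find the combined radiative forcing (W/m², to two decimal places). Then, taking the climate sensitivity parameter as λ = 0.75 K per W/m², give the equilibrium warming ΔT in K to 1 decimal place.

ΔF = 3.08 W/m²; ΔT = 2.3 K

CO₂: 5.35 × ln(670/407) = 5.35 × ln(1.64619) = 5.35 × 0.49846 = 2.6668 W/m².
N₂O: 0.120 × (√407 − √280) = 0.120 × (20.1742 − 16.7332) = 0.120 × 3.4410 = 0.4129 W/m².
Total ΔF = 2.6668 + 0.4129 = 3.0797 W/m².
ΔT = λ ΔF = 0.75 × 3.08 = 2.3100 K.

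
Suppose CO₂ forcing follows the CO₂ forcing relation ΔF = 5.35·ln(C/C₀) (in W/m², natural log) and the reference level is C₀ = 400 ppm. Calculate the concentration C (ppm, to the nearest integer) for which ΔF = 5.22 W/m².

Set 5.35 ln(C/400) = 5.22, so ln(C/400) = 5.22/5.35 = 0.97570.
Then C/400 = e^0.97570 = 2.65302, giving C = 400 × 2.65302 = 1061.21 ppm.

C ≈ 1061 ppm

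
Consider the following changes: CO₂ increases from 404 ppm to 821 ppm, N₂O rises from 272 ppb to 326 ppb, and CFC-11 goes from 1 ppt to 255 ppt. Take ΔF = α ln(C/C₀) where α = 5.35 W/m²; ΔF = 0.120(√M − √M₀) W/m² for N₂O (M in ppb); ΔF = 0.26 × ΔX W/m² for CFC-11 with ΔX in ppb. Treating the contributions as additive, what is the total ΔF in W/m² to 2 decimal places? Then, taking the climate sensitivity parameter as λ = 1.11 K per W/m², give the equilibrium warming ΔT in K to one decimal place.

ΔF = 4.05 W/m²; ΔT = 4.5 K

CO₂: 5.35 × ln(821/404) = 5.35 × ln(2.03218) = 5.35 × 0.70911 = 3.7937 W/m².
N₂O: 0.120 × (√326 − √272) = 0.120 × (18.0555 − 16.4924) = 0.120 × 1.5631 = 0.1876 W/m².
CFC-11: Δ = 255 − 1 = 254 ppt = 0.254 ppb; ΔF = 0.26 × 0.254 = 0.0660 W/m².
Total ΔF = 3.7937 + 0.1876 + 0.0660 = 4.0473 W/m².
ΔT = λ ΔF = 1.11 × 4.05 = 4.4955 K.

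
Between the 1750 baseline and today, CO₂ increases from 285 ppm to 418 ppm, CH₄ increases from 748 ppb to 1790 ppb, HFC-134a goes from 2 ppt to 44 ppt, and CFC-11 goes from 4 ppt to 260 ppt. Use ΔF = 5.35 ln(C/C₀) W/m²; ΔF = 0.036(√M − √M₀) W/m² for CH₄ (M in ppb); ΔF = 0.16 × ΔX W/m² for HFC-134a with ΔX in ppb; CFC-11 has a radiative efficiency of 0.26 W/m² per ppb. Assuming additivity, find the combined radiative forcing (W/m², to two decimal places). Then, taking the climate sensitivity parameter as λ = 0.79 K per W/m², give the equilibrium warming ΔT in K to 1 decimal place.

ΔF = 2.66 W/m²; ΔT = 2.1 K

CO₂: 5.35 × ln(418/285) = 5.35 × ln(1.46667) = 5.35 × 0.38299 = 2.0490 W/m².
CH₄: 0.036 × (√1790 − √748) = 0.036 × (42.3084 − 27.3496) = 0.036 × 14.9588 = 0.5385 W/m².
HFC-134a: Δ = 44 − 2 = 42 ppt = 0.042 ppb; ΔF = 0.16 × 0.042 = 0.0067 W/m².
CFC-11: Δ = 260 − 4 = 256 ppt = 0.256 ppb; ΔF = 0.26 × 0.256 = 0.0666 W/m².
Total ΔF = 2.0490 + 0.5385 + 0.0067 + 0.0666 = 2.6608 W/m².
ΔT = λ ΔF = 0.79 × 2.66 = 2.1014 K.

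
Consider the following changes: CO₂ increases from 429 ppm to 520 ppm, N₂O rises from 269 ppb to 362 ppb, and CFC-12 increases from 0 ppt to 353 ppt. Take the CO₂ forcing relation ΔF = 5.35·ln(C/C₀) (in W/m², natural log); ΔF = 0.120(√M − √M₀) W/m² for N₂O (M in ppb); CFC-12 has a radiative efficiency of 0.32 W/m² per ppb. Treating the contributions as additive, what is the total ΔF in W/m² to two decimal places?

ΔF = 1.46 W/m²

CO₂: 5.35 × ln(520/429) = 5.35 × ln(1.21212) = 5.35 × 0.19237 = 1.0292 W/m².
N₂O: 0.120 × (√362 − √269) = 0.120 × (19.0263 − 16.4012) = 0.120 × 2.6251 = 0.3150 W/m².
CFC-12: Δ = 353 − 0 = 353 ppt = 0.353 ppb; ΔF = 0.32 × 0.353 = 0.1130 W/m².
Total ΔF = 1.0292 + 0.3150 + 0.1130 = 1.4572 W/m².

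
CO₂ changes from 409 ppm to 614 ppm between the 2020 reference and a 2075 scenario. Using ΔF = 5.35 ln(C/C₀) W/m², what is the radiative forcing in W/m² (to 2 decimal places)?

CO₂: 5.35 × ln(614/409) = 5.35 × ln(1.50122) = 5.35 × 0.40628 = 2.1736 W/m².

ΔF = 2.17 W/m²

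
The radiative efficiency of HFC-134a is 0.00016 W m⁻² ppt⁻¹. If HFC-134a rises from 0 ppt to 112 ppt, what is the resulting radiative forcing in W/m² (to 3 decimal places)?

HFC-134a: ΔF = 0.00016 × (112 − 0) = 0.00016 × 112 = 0.0179 W/m².

ΔF = 0.018 W/m²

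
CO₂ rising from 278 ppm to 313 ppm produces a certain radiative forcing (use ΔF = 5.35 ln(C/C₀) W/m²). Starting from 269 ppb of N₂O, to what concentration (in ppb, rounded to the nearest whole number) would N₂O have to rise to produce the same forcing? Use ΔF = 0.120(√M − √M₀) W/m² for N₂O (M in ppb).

M ≈ 470 ppb

CO₂ forcing: 5.35 × ln(313/278) = 5.35 × 0.118582 = 0.63441 W/m².
Set 0.120(√M − √269) = 0.63441: √M = 0.63441/0.120 + √269 = 5.2868 + 16.4012 = 21.6880.
M = (21.6880)² = 470.37 ppb.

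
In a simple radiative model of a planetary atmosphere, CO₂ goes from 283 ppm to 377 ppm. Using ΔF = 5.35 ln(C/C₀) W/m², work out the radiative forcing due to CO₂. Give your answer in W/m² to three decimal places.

ΔF = 1.534 W/m²

CO₂ absorption bands are partially saturated, so forcing scales with the logarithm of the concentration ratio.
CO₂: 5.35 × ln(377/283) = 5.35 × ln(1.33216) = 5.35 × 0.28680 = 1.5344 W/m².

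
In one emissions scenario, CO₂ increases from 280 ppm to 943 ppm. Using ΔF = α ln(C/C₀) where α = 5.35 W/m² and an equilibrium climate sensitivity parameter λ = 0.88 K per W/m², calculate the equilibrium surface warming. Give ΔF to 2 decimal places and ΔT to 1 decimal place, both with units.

CO₂: 5.35 × ln(943/280) = 5.35 × ln(3.36786) = 5.35 × 1.21428 = 6.4964 W/m².
ΔT = λ ΔF = 0.88 × 6.50 = 5.7200 K.

ΔF = 6.50 W/m²; ΔT = 5.7 K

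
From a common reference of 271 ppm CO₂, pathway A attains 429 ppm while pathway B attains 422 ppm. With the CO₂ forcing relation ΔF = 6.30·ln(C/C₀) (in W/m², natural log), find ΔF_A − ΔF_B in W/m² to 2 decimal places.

ΔF_A − ΔF_B = 0.10 W/m²

ΔF_A = 6.30 ln(429/271) = 6.30 × 0.45934 = 2.8938 W/m².
ΔF_B = 6.30 ln(422/271) = 6.30 × 0.44289 = 2.7902 W/m².
Difference: 2.8938 − 2.7902 = 0.1036 W/m².
(Equivalently, ΔF_A − ΔF_B = 6.30 ln(429/422) = 6.30 × 0.01645 = 0.1036 W/m².)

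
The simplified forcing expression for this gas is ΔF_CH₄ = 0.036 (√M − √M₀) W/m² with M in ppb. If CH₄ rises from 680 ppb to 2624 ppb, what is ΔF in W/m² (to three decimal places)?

ΔF = 0.905 W/m²

CH₄: 0.036 × (√2624 − √680) = 0.036 × (51.2250 − 26.0768) = 0.036 × 25.1482 = 0.9053 W/m².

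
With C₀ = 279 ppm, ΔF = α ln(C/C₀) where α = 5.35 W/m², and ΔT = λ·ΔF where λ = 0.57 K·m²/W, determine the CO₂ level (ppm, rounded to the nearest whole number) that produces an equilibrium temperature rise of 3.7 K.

C ≈ 939 ppm

Required forcing: ΔF = ΔT/λ = 3.7/0.57 = 6.4912 W/m².
Then ln(C/279) = ΔF/5.35 = 6.4912/5.35 = 1.21331.
So C = 279 × e^1.21331 = 279 × 3.36460 = 938.72 ppm.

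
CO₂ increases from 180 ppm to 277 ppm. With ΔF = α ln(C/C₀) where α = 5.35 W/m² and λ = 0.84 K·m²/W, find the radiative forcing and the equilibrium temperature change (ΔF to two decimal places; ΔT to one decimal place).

ΔF = 2.31 W/m²; ΔT = 1.9 K

CO₂: 5.35 × ln(277/180) = 5.35 × ln(1.53889) = 5.35 × 0.43106 = 2.3062 W/m².
ΔT = λ ΔF = 0.84 × 2.31 = 1.9404 K.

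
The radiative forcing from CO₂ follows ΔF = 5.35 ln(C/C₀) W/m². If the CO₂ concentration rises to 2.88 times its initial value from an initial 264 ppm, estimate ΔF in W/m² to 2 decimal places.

ΔF = 5.66 W/m²

ΔF = 5.35 × ln(2.88) = 5.35 × 1.05779 = 5.6592 W/m².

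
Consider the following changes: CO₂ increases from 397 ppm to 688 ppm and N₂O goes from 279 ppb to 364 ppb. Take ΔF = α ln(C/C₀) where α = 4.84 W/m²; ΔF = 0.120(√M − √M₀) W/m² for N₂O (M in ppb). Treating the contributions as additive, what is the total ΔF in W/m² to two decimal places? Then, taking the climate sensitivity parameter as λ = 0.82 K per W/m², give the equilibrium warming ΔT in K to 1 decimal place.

ΔF = 2.95 W/m²; ΔT = 2.4 K

CO₂: 4.84 × ln(688/397) = 4.84 × ln(1.73300) = 4.84 × 0.54985 = 2.6613 W/m².
N₂O: 0.120 × (√364 − √279) = 0.120 × (19.0788 − 16.7033) = 0.120 × 2.3755 = 0.2851 W/m².
Total ΔF = 2.6613 + 0.2851 = 2.9464 W/m².
ΔT = λ ΔF = 0.82 × 2.95 = 2.4190 K.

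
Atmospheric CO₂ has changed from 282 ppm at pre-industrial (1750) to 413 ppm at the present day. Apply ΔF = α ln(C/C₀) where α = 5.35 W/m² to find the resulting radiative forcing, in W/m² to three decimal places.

ΔF = 2.041 W/m²

CO₂: 5.35 × ln(413/282) = 5.35 × ln(1.46454) = 5.35 × 0.38154 = 2.0412 W/m².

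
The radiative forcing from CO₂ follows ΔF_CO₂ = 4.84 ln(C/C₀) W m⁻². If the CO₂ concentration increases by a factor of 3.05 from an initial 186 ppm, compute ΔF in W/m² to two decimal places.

ΔF = 5.40 W/m²

ΔF = 4.84 × ln(3.05) = 4.84 × 1.11514 = 5.3973 W/m².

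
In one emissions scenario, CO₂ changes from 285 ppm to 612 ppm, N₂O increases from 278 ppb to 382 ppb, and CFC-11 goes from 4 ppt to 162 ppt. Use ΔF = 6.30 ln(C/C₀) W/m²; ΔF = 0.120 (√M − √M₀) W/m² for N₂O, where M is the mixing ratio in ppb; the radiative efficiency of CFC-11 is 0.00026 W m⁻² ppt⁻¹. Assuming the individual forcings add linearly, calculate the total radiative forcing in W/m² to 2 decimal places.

CO₂: 6.30 × ln(612/285) = 6.30 × ln(2.14737) = 6.30 × 0.76424 = 4.8147 W/m².
N₂O: 0.120 × (√382 − √278) = 0.120 × (19.5448 − 16.6733) = 0.120 × 2.8715 = 0.3446 W/m².
CFC-11: ΔF = 0.00026 × (162 − 4) = 0.00026 × 158 = 0.0411 W/m².
Total ΔF = 4.8147 + 0.3446 + 0.0411 = 5.2004 W/m².

ΔF = 5.20 W/m²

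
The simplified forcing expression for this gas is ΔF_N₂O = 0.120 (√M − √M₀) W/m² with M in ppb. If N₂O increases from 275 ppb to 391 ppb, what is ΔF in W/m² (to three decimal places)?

ΔF = 0.383 W/m²

N₂O: 0.120 × (√391 − √275) = 0.120 × (19.7737 − 16.5831) = 0.120 × 3.1906 = 0.3829 W/m².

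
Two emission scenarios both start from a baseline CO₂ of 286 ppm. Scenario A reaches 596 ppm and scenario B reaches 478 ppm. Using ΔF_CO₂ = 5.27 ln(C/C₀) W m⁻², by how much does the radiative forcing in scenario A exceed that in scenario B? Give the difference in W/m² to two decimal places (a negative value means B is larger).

ΔF_A − ΔF_B = 1.16 W/m²

ΔF_A = 5.27 ln(596/286) = 5.27 × 0.73425 = 3.8695 W/m².
ΔF_B = 5.27 ln(478/286) = 5.27 × 0.51362 = 2.7068 W/m².
Difference: 3.8695 − 2.7068 = 1.1627 W/m².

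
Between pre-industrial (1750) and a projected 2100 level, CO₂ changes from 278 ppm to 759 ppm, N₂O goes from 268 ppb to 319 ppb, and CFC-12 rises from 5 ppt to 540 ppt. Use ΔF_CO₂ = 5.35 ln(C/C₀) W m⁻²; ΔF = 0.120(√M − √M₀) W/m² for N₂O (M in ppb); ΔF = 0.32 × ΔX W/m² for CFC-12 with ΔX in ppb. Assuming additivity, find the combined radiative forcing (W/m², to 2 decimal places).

CO₂: 5.35 × ln(759/278) = 5.35 × ln(2.73022) = 5.35 × 1.00438 = 5.3734 W/m².
N₂O: 0.120 × (√319 − √268) = 0.120 × (17.8606 − 16.3707) = 0.120 × 1.4899 = 0.1788 W/m².
CFC-12: Δ = 540 − 5 = 535 ppt = 0.535 ppb; ΔF = 0.32 × 0.535 = 0.1712 W/m².
Total ΔF = 5.3734 + 0.1788 + 0.1712 = 5.7234 W/m².

ΔF = 5.72 W/m²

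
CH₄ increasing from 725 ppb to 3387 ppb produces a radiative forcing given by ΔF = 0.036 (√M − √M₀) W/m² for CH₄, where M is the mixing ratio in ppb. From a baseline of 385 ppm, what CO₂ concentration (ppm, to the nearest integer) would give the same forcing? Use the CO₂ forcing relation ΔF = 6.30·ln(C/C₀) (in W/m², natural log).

CH₄ forcing: 0.036 × (√3387 − √725) = 0.036 × (58.1979 − 26.9258) = 0.036 × 31.2721 = 1.12580 W/m².
Set 6.30 ln(C/385) = 1.12580: ln(C/385) = 1.12580/6.30 = 0.17870, so C = 385 × e^0.17870 = 385 × 1.19566 = 460.33 ppm.

C ≈ 460 ppm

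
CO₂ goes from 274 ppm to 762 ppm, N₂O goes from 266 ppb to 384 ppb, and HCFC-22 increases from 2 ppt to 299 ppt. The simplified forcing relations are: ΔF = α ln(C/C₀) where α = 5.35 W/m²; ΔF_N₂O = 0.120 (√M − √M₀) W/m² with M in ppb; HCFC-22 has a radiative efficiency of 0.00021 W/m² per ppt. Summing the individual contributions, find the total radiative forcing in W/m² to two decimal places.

CO₂: 5.35 × ln(762/274) = 5.35 × ln(2.78102) = 5.35 × 1.02282 = 5.4721 W/m².
N₂O: 0.120 × (√384 − √266) = 0.120 × (19.5959 − 16.3095) = 0.120 × 3.2864 = 0.3944 W/m².
HCFC-22: ΔF = 0.00021 × (299 − 2) = 0.00021 × 297 = 0.0624 W/m².
Total ΔF = 5.4721 + 0.3944 + 0.0624 = 5.9289 W/m².

ΔF = 5.93 W/m²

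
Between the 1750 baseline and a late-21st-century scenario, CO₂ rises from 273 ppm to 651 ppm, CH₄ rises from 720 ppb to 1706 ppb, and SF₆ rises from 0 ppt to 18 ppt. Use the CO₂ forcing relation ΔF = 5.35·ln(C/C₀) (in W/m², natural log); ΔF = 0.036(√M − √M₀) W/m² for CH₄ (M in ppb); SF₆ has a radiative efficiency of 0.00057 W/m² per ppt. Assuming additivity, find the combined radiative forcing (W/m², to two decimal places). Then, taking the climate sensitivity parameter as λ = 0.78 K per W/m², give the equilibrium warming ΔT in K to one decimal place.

ΔF = 5.18 W/m²; ΔT = 4.0 K

CO₂: 5.35 × ln(651/273) = 5.35 × ln(2.38462) = 5.35 × 0.86904 = 4.6494 W/m².
CH₄: 0.036 × (√1706 − √720) = 0.036 × (41.3038 − 26.8328) = 0.036 × 14.4710 = 0.5210 W/m².
SF₆: ΔF = 0.00057 × (18 − 0) = 0.00057 × 18 = 0.0103 W/m².
Total ΔF = 4.6494 + 0.5210 + 0.0103 = 5.1807 W/m².
ΔT = λ ΔF = 0.78 × 5.18 = 4.0404 K.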